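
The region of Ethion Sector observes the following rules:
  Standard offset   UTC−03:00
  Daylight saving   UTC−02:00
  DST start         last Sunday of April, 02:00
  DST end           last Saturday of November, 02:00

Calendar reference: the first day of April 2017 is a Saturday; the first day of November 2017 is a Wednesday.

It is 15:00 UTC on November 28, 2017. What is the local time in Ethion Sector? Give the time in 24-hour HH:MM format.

1 April 2017 is a Saturday, so Sundays fall on 2, 9, 16, 23, 30; the last is April 30.
1 November 2017 is a Wednesday, so Saturdays fall on 4, 11, 18, 25; the last is November 25.
At the standard offset (UTC−03:00), 15:00 UTC − 3h = 12:00 Ethion Sector standard time.
The standard-time date in Ethion Sector, November 28, 2017, does not fall between 30 April and 25 November, so daylight saving is not in effect and Ethion Sector is at UTC−03:00.
15:00 UTC − 3h = 12:00 local.

12:00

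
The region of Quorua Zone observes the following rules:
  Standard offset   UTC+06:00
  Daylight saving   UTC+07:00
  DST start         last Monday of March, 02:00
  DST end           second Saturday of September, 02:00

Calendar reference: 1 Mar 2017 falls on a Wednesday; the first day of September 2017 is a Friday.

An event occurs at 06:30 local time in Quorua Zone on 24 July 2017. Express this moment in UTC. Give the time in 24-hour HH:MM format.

23:30

1 March 2017 is a Wednesday, so Mondays fall on 6, 13, 20, 27; the last is March 27.
1 September 2017 is a Friday, so the first Saturday is September 2 and the second is September 9.
Daylight saving runs 27 March – 9 September; 24 July 2017 is inside that window, so Quorua Zone is at UTC+07:00.
06:30 local − 7h = 23:30 UTC (rolling into the previous day, 23 July 2017).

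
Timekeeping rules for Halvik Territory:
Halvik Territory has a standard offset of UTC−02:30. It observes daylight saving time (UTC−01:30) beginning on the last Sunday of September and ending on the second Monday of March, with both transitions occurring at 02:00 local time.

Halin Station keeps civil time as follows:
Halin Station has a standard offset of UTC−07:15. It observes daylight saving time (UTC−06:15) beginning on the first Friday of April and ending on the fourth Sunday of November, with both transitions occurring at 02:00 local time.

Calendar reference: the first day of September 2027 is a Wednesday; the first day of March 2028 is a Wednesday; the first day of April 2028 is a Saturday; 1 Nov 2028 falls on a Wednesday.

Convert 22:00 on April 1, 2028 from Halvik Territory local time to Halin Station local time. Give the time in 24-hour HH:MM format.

17:15

1 September 2027 is a Wednesday, so Sundays fall on 5, 12, 19, 26; the last is September 26.
1 March 2028 is a Wednesday, so the first Monday is March 6 and the second is March 13.
April 1, 2028 does not fall between 26 September 2027 and 13 March 2028, so daylight saving is not in effect and Halvik Territory is at UTC−02:30.
22:00 Halvik Territory + 2h30m = 00:30 UTC (rolling into the next day, 2 April 2028).
1 April 2028 is a Saturday, so the first Friday is April 7.
1 November 2028 is a Wednesday, so the first Sunday is November 5 and the fourth is November 26.
At the standard offset (UTC−07:15), 00:30 UTC − 7h15m = 17:15 Halin Station standard time (rolling into the previous day, 1 April 2028).
The standard-time date in Halin Station, April 1, 2028, does not fall between 7 April and 26 November, so daylight saving is not in effect and Halin Station is at UTC−07:15.
00:30 UTC − 7h15m = 17:15 Halin Station (rolling into the previous day, 1 April 2028).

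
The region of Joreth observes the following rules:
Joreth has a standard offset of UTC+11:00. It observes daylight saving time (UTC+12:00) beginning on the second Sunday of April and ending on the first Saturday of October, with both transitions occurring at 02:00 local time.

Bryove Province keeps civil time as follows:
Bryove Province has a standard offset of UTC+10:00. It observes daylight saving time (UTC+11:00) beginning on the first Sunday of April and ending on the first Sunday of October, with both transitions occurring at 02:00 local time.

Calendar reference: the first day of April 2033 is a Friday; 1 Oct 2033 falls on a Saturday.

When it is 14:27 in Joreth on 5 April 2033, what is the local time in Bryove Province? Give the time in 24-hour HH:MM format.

1 April 2033 is a Friday, so the first Sunday is April 3 and the second is April 10.
1 October 2033 is a Saturday, so the first Saturday is October 1.
5 April 2033 does not fall between 10 April and 1 October, so daylight saving is not in effect and Joreth is at UTC+11:00.
14:27 Joreth − 11h = 03:27 UTC.
1 April 2033 is a Friday, so the first Sunday is April 3.
1 October 2033 is a Saturday, so the first Sunday is October 2.
At the standard offset (UTC+10:00), 03:27 UTC + 10h = 13:27 Bryove Province standard time.
The standard-time date in Bryove Province, 5 April 2033, lies within the daylight-saving period (3 April – 2 October), so Bryove Province is on daylight time, UTC+11:00.
03:27 UTC + 11h = 14:27 Bryove Province.

14:27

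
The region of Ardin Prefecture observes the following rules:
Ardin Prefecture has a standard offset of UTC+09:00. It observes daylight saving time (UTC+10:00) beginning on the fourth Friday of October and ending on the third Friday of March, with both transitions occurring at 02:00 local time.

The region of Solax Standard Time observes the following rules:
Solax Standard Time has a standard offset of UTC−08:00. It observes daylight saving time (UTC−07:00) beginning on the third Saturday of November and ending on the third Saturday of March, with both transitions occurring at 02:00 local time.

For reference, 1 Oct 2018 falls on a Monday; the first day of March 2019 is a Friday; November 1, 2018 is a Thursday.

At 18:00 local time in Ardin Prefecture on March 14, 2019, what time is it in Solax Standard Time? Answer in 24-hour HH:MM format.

01:00

1 October 2018 is a Monday, so the first Friday is October 5 and the fourth is October 26.
1 March 2019 is a Friday, so the first Friday is March 1 and the third is March 15.
March 14, 2019 lies within the daylight-saving period (26 October 2018 – 15 March 2019), so Ardin Prefecture is on daylight time, UTC+10:00.
18:00 Ardin Prefecture − 10h = 08:00 UTC.
1 November 2018 is a Thursday, so the first Saturday is November 3 and the third is November 17.
1 March 2019 is a Friday, so the first Saturday is March 2 and the third is March 16.
At the standard offset (UTC−08:00), 08:00 UTC − 8h = 00:00 Solax Standard Time standard time.
Daylight saving runs 17 November 2018 – 16 March 2019; the standard-time date in Solax Standard Time, March 14, 2019, is inside that window, so Solax Standard Time is at UTC−07:00.
08:00 UTC − 7h = 01:00 Solax Standard Time.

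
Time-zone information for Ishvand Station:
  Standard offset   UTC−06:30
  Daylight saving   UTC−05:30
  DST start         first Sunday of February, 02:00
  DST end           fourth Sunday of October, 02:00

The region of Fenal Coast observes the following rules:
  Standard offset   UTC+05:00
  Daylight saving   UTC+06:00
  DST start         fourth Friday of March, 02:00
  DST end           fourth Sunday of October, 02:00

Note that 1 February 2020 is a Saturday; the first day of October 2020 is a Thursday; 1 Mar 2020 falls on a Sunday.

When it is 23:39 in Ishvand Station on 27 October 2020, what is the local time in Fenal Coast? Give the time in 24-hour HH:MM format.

11:09

1 February 2020 is a Saturday, so the first Sunday is February 2.
1 October 2020 is a Thursday, so the first Sunday is October 4 and the fourth is October 25.
Daylight saving runs 2 February – 25 October; 27 October 2020 is outside that window, so Ishvand Station is on standard time at UTC−06:30.
23:39 Ishvand Station + 6h30m = 06:09 UTC (rolling into the next day, 28 October 2020).
1 March 2020 is a Sunday, so the first Friday is March 6 and the fourth is March 27.
1 October 2020 is a Thursday, so the first Sunday is October 4 and the fourth is October 25.
At the standard offset (UTC+05:00), 06:09 UTC + 5h = 11:09 Fenal Coast standard time.
The standard-time date in Fenal Coast, 28 October 2020, is outside the daylight-saving period (27 March – 25 October), so Fenal Coast is on standard time, UTC+05:00.
06:09 UTC + 5h = 11:09 Fenal Coast.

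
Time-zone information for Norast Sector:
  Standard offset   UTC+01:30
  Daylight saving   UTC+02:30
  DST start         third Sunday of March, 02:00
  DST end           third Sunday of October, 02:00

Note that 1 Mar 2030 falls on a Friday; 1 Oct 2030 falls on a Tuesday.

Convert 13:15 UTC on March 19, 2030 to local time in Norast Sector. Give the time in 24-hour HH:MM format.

15:45

1 March 2030 is a Friday, so the first Sunday is March 3 and the third is March 17.
1 October 2030 is a Tuesday, so the first Sunday is October 6 and the third is October 20.
At the standard offset (UTC+01:30), 13:15 UTC + 1h30m = 14:45 Norast Sector standard time.
The standard-time date in Norast Sector, March 19, 2030, falls between 17 March and 20 October, so daylight saving is in effect and Norast Sector is at UTC+02:30.
13:15 UTC + 2h30m = 15:45 local.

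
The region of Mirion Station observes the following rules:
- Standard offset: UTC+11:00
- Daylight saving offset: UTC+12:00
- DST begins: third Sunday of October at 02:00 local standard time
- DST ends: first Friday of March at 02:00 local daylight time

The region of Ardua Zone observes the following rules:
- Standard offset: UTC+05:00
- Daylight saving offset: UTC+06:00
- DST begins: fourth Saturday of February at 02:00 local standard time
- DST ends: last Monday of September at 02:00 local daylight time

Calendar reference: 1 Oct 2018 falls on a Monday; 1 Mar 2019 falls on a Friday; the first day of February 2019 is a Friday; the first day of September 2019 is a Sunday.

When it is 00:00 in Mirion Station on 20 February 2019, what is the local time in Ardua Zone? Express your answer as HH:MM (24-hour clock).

17:00

1 October 2018 is a Monday, so the first Sunday is October 7 and the third is October 21.
1 March 2019 is a Friday, so the first Friday is March 1.
Daylight saving runs 21 October 2018 – 1 March 2019; 20 February 2019 is inside that window, so Mirion Station is at UTC+12:00.
00:00 Mirion Station − 12h = 12:00 UTC (rolling into the previous day, 19 February 2019).
1 February 2019 is a Friday, so the first Saturday is February 2 and the fourth is February 23.
1 September 2019 is a Sunday, so Mondays fall on 2, 9, 16, 23, 30; the last is September 30.
At the standard offset (UTC+05:00), 12:00 UTC + 5h = 17:00 Ardua Zone standard time.
The standard-time date in Ardua Zone, 19 February 2019, does not fall between 23 February and 30 September, so daylight saving is not in effect and Ardua Zone is at UTC+05:00.
12:00 UTC + 5h = 17:00 Ardua Zone.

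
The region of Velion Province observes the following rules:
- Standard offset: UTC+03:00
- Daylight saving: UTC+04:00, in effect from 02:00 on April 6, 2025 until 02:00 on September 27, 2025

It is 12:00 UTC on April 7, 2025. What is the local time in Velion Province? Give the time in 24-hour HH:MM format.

At the standard offset (UTC+03:00), 12:00 UTC + 3h = 15:00 Velion Province standard time.
The standard-time date in Velion Province, April 7, 2025, falls between 6 April and 27 September, so daylight saving is in effect and Velion Province is at UTC+04:00.
12:00 UTC + 4h = 16:00 local.

16:00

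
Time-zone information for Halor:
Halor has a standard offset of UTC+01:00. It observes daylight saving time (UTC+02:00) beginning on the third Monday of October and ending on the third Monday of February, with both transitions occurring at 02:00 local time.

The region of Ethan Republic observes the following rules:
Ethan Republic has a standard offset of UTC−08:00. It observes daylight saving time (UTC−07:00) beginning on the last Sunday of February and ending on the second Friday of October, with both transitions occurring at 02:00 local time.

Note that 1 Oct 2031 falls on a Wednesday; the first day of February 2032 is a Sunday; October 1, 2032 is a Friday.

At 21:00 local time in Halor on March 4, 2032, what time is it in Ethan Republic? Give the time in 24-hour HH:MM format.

1 October 2031 is a Wednesday, so the first Monday is October 6 and the third is October 20.
1 February 2032 is a Sunday, so the first Monday is February 2 and the third is February 16.
Daylight saving runs 20 October 2031 – 16 February 2032; March 4, 2032 is outside that window, so Halor is on standard time at UTC+01:00.
21:00 Halor − 1h = 20:00 UTC.
1 February 2032 is a Sunday, so Sundays fall on 1, 8, 15, 22, 29; the last is February 29.
1 October 2032 is a Friday, so the first Friday is October 1 and the second is October 8.
At the standard offset (UTC−08:00), 20:00 UTC − 8h = 12:00 Ethan Republic standard time.
The standard-time date in Ethan Republic, March 4, 2032, lies within the daylight-saving period (29 February – 8 October), so Ethan Republic is on daylight time, UTC−07:00.
20:00 UTC − 7h = 13:00 Ethan Republic.

13:00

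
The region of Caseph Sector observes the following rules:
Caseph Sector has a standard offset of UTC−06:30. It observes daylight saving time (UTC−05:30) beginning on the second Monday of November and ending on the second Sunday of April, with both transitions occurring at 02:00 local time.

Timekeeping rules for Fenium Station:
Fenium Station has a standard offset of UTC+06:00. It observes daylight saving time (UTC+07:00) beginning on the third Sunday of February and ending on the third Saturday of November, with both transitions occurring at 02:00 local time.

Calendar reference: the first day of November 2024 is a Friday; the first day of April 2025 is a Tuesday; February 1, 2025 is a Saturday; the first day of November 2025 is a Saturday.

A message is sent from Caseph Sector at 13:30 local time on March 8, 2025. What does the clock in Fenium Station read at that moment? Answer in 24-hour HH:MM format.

1 November 2024 is a Friday, so the first Monday is November 4 and the second is November 11.
1 April 2025 is a Tuesday, so the first Sunday is April 6 and the second is April 13.
Daylight saving runs 11 November 2024 – 13 April 2025; March 8, 2025 is inside that window, so Caseph Sector is at UTC−05:30.
13:30 Caseph Sector + 5h30m = 19:00 UTC.
1 February 2025 is a Saturday, so the first Sunday is February 2 and the third is February 16.
1 November 2025 is a Saturday, so the first Saturday is November 1 and the third is November 15.
At the standard offset (UTC+06:00), 19:00 UTC + 6h = 01:00 Fenium Station standard time (rolling into the next day, 9 March 2025).
Daylight saving runs 16 February – 15 November; the standard-time date in Fenium Station, March 9, 2025, is inside that window, so Fenium Station is at UTC+07:00.
19:00 UTC + 7h = 02:00 Fenium Station (rolling into the next day, 9 March 2025).

02:00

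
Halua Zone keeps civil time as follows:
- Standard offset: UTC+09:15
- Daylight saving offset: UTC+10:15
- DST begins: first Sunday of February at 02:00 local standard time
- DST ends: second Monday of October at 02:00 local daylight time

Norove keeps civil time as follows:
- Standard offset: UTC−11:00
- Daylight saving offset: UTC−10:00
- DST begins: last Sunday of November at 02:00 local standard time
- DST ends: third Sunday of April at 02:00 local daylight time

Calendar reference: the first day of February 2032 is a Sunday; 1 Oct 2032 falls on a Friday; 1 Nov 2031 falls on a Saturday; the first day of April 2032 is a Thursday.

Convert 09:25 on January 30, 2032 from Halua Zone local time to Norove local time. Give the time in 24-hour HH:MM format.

1 February 2032 is a Sunday, so the first Sunday is February 1.
1 October 2032 is a Friday, so the first Monday is October 4 and the second is October 11.
January 30, 2032 does not fall between 1 February and 11 October, so daylight saving is not in effect and Halua Zone is at UTC+09:15.
09:25 Halua Zone − 9h15m = 00:10 UTC.
1 November 2031 is a Saturday, so Sundays fall on 2, 9, 16, 23, 30; the last is November 30.
1 April 2032 is a Thursday, so the first Sunday is April 4 and the third is April 18.
At the standard offset (UTC−11:00), 00:10 UTC − 11h = 13:10 Norove standard time (rolling into the previous day, 29 January 2032).
The standard-time date in Norove, January 29, 2032, falls between 30 November 2031 and 18 April 2032, so daylight saving is in effect and Norove is at UTC−10:00.
00:10 UTC − 10h = 14:10 Norove (rolling into the previous day, 29 January 2032).

14:10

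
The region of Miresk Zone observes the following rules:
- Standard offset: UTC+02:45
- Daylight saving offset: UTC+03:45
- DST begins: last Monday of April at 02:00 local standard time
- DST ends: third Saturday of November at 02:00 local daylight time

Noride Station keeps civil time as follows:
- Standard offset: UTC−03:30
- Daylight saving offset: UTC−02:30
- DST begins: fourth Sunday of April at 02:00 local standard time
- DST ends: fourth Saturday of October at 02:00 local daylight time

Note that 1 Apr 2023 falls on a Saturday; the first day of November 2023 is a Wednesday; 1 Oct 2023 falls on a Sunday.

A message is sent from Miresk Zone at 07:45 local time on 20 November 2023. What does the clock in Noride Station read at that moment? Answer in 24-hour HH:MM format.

01:30

1 April 2023 is a Saturday, so Mondays fall on 3, 10, 17, 24; the last is April 24.
1 November 2023 is a Wednesday, so the first Saturday is November 4 and the third is November 18.
20 November 2023 is outside the daylight-saving period (24 April – 18 November), so Miresk Zone is on standard time, UTC+02:45.
07:45 Miresk Zone − 2h45m = 05:00 UTC.
1 April 2023 is a Saturday, so the first Sunday is April 2 and the fourth is April 23.
1 October 2023 is a Sunday, so the first Saturday is October 7 and the fourth is October 28.
At the standard offset (UTC−03:30), 05:00 UTC − 3h30m = 01:30 Noride Station standard time.
The standard-time date in Noride Station, 20 November 2023, is outside the daylight-saving period (23 April – 28 October), so Noride Station is on standard time, UTC−03:30.
05:00 UTC − 3h30m = 01:30 Noride Station.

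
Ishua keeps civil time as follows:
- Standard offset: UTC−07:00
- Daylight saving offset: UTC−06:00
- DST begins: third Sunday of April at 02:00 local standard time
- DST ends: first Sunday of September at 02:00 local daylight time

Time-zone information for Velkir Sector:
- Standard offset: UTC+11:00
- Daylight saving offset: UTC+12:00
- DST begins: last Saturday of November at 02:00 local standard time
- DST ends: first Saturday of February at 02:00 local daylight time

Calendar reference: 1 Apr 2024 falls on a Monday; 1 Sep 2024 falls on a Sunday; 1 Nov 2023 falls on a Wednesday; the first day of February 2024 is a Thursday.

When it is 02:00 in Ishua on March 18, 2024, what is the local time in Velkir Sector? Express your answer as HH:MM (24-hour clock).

1 April 2024 is a Monday, so the first Sunday is April 7 and the third is April 21.
1 September 2024 is a Sunday, so the first Sunday is September 1.
March 18, 2024 is outside the daylight-saving period (21 April – 1 September), so Ishua is on standard time, UTC−07:00.
02:00 Ishua + 7h = 09:00 UTC.
1 November 2023 is a Wednesday, so Saturdays fall on 4, 11, 18, 25; the last is November 25.
1 February 2024 is a Thursday, so the first Saturday is February 3.
At the standard offset (UTC+11:00), 09:00 UTC + 11h = 20:00 Velkir Sector standard time.
The standard-time date in Velkir Sector, March 18, 2024, does not fall between 25 November 2023 and 3 February 2024, so daylight saving is not in effect and Velkir Sector is at UTC+11:00.
09:00 UTC + 11h = 20:00 Velkir Sector.

20:00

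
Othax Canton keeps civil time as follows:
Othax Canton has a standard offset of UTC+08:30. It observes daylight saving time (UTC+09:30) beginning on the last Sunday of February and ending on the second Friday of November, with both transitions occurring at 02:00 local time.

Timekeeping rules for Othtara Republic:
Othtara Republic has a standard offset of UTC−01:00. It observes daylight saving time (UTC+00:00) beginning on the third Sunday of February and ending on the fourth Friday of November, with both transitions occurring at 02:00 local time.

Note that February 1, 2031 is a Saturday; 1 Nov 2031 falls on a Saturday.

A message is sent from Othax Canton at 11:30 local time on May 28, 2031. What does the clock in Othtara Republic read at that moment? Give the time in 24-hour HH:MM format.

1 February 2031 is a Saturday, so Sundays fall on 2, 9, 16, 23; the last is February 23.
1 November 2031 is a Saturday, so the first Friday is November 7 and the second is November 14.
May 28, 2031 falls between 23 February and 14 November, so daylight saving is in effect and Othax Canton is at UTC+09:30.
11:30 Othax Canton − 9h30m = 02:00 UTC.
1 February 2031 is a Saturday, so the first Sunday is February 2 and the third is February 16.
1 November 2031 is a Saturday, so the first Friday is November 7 and the fourth is November 28.
At the standard offset (UTC−01:00), 02:00 UTC − 1h = 01:00 Othtara Republic standard time.
The standard-time date in Othtara Republic, May 28, 2031, falls between 16 February and 28 November, so daylight saving is in effect and Othtara Republic is at UTC+00:00.
02:00 UTC + 0h = 02:00 Othtara Republic.

02:00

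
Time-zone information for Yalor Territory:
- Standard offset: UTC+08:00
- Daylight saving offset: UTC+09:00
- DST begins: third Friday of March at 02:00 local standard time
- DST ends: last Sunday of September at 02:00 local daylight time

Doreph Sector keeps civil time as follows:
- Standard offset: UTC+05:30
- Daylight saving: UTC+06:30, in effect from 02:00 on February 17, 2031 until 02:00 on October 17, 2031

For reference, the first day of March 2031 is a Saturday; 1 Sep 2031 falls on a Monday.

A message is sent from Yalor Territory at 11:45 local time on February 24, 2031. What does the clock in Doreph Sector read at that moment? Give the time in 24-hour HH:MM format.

10:15

1 March 2031 is a Saturday, so the first Friday is March 7 and the third is March 21.
1 September 2031 is a Monday, so Sundays fall on 7, 14, 21, 28; the last is September 28.
Daylight saving runs 21 March – 28 September; February 24, 2031 is outside that window, so Yalor Territory is on standard time at UTC+08:00.
11:45 Yalor Territory − 8h = 03:45 UTC.
At the standard offset (UTC+05:30), 03:45 UTC + 5h30m = 09:15 Doreph Sector standard time.
Daylight saving runs 17 February – 17 October; the standard-time date in Doreph Sector, February 24, 2031, is inside that window, so Doreph Sector is at UTC+06:30.
03:45 UTC + 6h30m = 10:15 Doreph Sector.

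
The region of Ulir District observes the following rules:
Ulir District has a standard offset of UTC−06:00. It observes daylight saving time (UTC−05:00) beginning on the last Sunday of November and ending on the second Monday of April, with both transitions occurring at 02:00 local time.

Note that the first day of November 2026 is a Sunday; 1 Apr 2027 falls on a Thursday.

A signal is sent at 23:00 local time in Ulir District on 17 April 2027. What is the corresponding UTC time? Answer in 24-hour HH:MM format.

05:00

1 November 2026 is a Sunday, so Sundays fall on 1, 8, 15, 22, 29; the last is November 29.
1 April 2027 is a Thursday, so the first Monday is April 5 and the second is April 12.
17 April 2027 does not fall between 29 November 2026 and 12 April 2027, so daylight saving is not in effect and Ulir District is at UTC−06:00.
23:00 local + 6h = 05:00 UTC (rolling into the next day, 18 April 2027).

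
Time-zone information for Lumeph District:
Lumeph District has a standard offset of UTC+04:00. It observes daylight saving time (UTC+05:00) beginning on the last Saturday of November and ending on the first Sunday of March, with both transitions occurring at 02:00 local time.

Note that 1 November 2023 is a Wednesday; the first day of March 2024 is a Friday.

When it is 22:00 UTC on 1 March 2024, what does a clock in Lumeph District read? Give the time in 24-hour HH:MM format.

1 November 2023 is a Wednesday, so Saturdays fall on 4, 11, 18, 25; the last is November 25.
1 March 2024 is a Friday, so the first Sunday is March 3.
At the standard offset (UTC+04:00), 22:00 UTC + 4h = 02:00 Lumeph District standard time (rolling into the next day, 2 March 2024).
Daylight saving runs 25 November 2023 – 3 March 2024; the standard-time date in Lumeph District, 2 March 2024, is inside that window, so Lumeph District is at UTC+05:00.
22:00 UTC + 5h = 03:00 local (rolling into the next day, 2 March 2024).

03:00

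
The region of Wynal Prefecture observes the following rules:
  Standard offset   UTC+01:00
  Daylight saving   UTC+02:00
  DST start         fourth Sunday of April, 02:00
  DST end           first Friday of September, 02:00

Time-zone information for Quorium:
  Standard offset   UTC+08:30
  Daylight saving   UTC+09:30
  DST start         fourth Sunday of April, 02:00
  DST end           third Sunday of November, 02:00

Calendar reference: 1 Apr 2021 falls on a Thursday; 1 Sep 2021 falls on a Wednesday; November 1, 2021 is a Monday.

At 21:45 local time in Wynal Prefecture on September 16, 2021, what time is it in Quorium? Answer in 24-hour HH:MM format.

1 April 2021 is a Thursday, so the first Sunday is April 4 and the fourth is April 25.
1 September 2021 is a Wednesday, so the first Friday is September 3.
September 16, 2021 does not fall between 25 April and 3 September, so daylight saving is not in effect and Wynal Prefecture is at UTC+01:00.
21:45 Wynal Prefecture − 1h = 20:45 UTC.
1 April 2021 is a Thursday, so the first Sunday is April 4 and the fourth is April 25.
1 November 2021 is a Monday, so the first Sunday is November 7 and the third is November 21.
At the standard offset (UTC+08:30), 20:45 UTC + 8h30m = 05:15 Quorium standard time (rolling into the next day, 17 September 2021).
Daylight saving runs 25 April – 21 November; the standard-time date in Quorium, September 17, 2021, is inside that window, so Quorium is at UTC+09:30.
20:45 UTC + 9h30m = 06:15 Quorium (rolling into the next day, 17 September 2021).

06:15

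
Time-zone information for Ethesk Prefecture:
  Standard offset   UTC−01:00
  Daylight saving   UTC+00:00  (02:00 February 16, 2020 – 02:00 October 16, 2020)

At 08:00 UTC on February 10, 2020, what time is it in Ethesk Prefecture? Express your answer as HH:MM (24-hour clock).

07:00

At the standard offset (UTC−01:00), 08:00 UTC − 1h = 07:00 Ethesk Prefecture standard time.
The standard-time date in Ethesk Prefecture, February 10, 2020, is outside the daylight-saving period (16 February – 16 October), so Ethesk Prefecture is on standard time, UTC−01:00.
08:00 UTC − 1h = 07:00 local.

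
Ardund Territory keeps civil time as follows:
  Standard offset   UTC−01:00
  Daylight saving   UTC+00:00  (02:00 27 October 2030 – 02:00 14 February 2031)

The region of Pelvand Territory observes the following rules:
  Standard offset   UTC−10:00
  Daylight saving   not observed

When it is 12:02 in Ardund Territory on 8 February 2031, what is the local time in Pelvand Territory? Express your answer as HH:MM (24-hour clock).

02:02

8 February 2031 lies within the daylight-saving period (27 October 2030 – 14 February 2031), so Ardund Territory is on daylight time, UTC+00:00.
12:02 Ardund Territory − 0h = 12:02 UTC.
Pelvand Territory stays on UTC−10:00 all year.
12:02 UTC − 10h = 02:02 Pelvand Territory.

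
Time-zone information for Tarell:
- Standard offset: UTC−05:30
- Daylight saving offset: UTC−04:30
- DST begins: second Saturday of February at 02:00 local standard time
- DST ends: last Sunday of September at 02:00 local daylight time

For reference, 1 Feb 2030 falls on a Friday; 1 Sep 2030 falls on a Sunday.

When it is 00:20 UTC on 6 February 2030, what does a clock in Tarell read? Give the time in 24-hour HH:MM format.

1 February 2030 is a Friday, so the first Saturday is February 2 and the second is February 9.
1 September 2030 is a Sunday, so Sundays fall on 1, 8, 15, 22, 29; the last is September 29.
At the standard offset (UTC−05:30), 00:20 UTC − 5h30m = 18:50 Tarell standard time (rolling into the previous day, 5 February 2030).
Daylight saving runs 9 February – 29 September; the standard-time date in Tarell, 5 February 2030, is outside that window, so Tarell is on standard time at UTC−05:30.
00:20 UTC − 5h30m = 18:50 local (rolling into the previous day, 5 February 2030).

18:50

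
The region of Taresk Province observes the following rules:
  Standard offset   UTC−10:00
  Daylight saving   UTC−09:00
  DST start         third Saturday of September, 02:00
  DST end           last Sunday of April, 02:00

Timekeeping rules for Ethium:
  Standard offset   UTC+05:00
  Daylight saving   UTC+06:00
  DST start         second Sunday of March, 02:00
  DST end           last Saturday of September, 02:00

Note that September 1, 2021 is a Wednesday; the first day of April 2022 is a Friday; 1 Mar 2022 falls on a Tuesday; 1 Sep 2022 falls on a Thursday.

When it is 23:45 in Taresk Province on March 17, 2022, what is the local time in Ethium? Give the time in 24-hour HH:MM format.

1 September 2021 is a Wednesday, so the first Saturday is September 4 and the third is September 18.
1 April 2022 is a Friday, so Sundays fall on 3, 10, 17, 24; the last is April 24.
March 17, 2022 falls between 18 September 2021 and 24 April 2022, so daylight saving is in effect and Taresk Province is at UTC−09:00.
23:45 Taresk Province + 9h = 08:45 UTC (rolling into the next day, 18 March 2022).
1 March 2022 is a Tuesday, so the first Sunday is March 6 and the second is March 13.
1 September 2022 is a Thursday, so Saturdays fall on 3, 10, 17, 24; the last is September 24.
At the standard offset (UTC+05:00), 08:45 UTC + 5h = 13:45 Ethium standard time.
Daylight saving runs 13 March – 24 September; the standard-time date in Ethium, March 18, 2022, is inside that window, so Ethium is at UTC+06:00.
08:45 UTC + 6h = 14:45 Ethium.

14:45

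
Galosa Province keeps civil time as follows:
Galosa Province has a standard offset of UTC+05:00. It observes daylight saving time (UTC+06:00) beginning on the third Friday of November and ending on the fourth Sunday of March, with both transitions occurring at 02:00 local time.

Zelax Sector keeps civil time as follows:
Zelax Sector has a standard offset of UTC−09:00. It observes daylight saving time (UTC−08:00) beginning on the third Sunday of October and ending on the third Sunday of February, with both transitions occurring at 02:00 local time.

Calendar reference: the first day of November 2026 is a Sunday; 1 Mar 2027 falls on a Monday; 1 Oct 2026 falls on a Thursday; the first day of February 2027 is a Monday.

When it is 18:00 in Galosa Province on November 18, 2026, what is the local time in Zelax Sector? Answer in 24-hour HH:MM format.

05:00

1 November 2026 is a Sunday, so the first Friday is November 6 and the third is November 20.
1 March 2027 is a Monday, so the first Sunday is March 7 and the fourth is March 28.
Daylight saving runs 20 November 2026 – 28 March 2027; November 18, 2026 is outside that window, so Galosa Province is on standard time at UTC+05:00.
18:00 Galosa Province − 5h = 13:00 UTC.
1 October 2026 is a Thursday, so the first Sunday is October 4 and the third is October 18.
1 February 2027 is a Monday, so the first Sunday is February 7 and the third is February 21.
At the standard offset (UTC−09:00), 13:00 UTC − 9h = 04:00 Zelax Sector standard time.
The standard-time date in Zelax Sector, November 18, 2026, falls between 18 October 2026 and 21 February 2027, so daylight saving is in effect and Zelax Sector is at UTC−08:00.
13:00 UTC − 8h = 05:00 Zelax Sector.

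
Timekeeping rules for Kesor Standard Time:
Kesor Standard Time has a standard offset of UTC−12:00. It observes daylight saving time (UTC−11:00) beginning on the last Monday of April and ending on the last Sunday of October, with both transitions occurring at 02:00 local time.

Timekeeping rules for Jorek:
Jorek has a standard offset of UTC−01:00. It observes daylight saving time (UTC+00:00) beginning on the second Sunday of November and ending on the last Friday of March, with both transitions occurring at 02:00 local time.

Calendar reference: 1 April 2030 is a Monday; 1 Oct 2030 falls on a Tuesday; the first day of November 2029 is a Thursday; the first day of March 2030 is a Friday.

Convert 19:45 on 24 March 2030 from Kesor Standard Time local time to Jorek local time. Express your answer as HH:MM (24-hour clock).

07:45

1 April 2030 is a Monday, so Mondays fall on 1, 8, 15, 22, 29; the last is April 29.
1 October 2030 is a Tuesday, so Sundays fall on 6, 13, 20, 27; the last is October 27.
Daylight saving runs 29 April – 27 October; 24 March 2030 is outside that window, so Kesor Standard Time is on standard time at UTC−12:00.
19:45 Kesor Standard Time + 12h = 07:45 UTC (rolling into the next day, 25 March 2030).
1 November 2029 is a Thursday, so the first Sunday is November 4 and the second is November 11.
1 March 2030 is a Friday, so Fridays fall on 1, 8, 15, 22, 29; the last is March 29.
At the standard offset (UTC−01:00), 07:45 UTC − 1h = 06:45 Jorek standard time.
The standard-time date in Jorek, 25 March 2030, lies within the daylight-saving period (11 November 2029 – 29 March 2030), so Jorek is on daylight time, UTC+00:00.
07:45 UTC + 0h = 07:45 Jorek.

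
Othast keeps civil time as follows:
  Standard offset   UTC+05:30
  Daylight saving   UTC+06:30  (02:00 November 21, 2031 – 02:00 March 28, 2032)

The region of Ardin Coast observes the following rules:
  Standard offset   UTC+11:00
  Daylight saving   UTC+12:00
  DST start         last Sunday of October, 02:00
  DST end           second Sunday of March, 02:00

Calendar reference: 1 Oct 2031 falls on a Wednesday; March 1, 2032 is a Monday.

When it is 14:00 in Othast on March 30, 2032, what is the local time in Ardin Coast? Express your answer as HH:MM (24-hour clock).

March 30, 2032 is outside the daylight-saving period (21 November 2031 – 28 March 2032), so Othast is on standard time, UTC+05:30.
14:00 Othast − 5h30m = 08:30 UTC.
1 October 2031 is a Wednesday, so Sundays fall on 5, 12, 19, 26; the last is October 26.
1 March 2032 is a Monday, so the first Sunday is March 7 and the second is March 14.
At the standard offset (UTC+11:00), 08:30 UTC + 11h = 19:30 Ardin Coast standard time.
Daylight saving runs 26 October 2031 – 14 March 2032; the standard-time date in Ardin Coast, March 30, 2032, is outside that window, so Ardin Coast is on standard time at UTC+11:00.
08:30 UTC + 11h = 19:30 Ardin Coast.

19:30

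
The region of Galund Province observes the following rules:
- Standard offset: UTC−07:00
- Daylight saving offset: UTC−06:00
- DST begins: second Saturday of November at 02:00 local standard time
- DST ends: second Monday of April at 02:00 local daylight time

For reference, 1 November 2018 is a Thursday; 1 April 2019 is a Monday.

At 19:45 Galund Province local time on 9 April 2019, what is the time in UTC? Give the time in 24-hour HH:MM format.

02:45

1 November 2018 is a Thursday, so the first Saturday is November 3 and the second is November 10.
1 April 2019 is a Monday, so the first Monday is April 1 and the second is April 8.
Daylight saving runs 10 November 2018 – 8 April 2019; 9 April 2019 is outside that window, so Galund Province is on standard time at UTC−07:00.
19:45 local + 7h = 02:45 UTC (rolling into the next day, 10 April 2019).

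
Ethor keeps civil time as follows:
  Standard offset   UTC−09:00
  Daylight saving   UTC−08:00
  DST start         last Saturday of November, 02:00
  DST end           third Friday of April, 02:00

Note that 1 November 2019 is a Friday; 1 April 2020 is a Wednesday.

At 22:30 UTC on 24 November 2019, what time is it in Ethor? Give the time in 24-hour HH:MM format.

1 November 2019 is a Friday, so Saturdays fall on 2, 9, 16, 23, 30; the last is November 30.
1 April 2020 is a Wednesday, so the first Friday is April 3 and the third is April 17.
At the standard offset (UTC−09:00), 22:30 UTC − 9h = 13:30 Ethor standard time.
The standard-time date in Ethor, 24 November 2019, does not fall between 30 November 2019 and 17 April 2020, so daylight saving is not in effect and Ethor is at UTC−09:00.
22:30 UTC − 9h = 13:30 local.

13:30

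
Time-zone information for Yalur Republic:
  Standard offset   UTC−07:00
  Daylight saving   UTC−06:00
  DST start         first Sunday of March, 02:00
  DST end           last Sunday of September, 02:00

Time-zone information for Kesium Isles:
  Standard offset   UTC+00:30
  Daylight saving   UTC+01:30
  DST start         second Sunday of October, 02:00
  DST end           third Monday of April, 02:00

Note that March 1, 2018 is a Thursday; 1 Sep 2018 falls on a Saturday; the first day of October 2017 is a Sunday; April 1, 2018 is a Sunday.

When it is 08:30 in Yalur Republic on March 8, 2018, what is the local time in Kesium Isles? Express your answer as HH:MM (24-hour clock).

1 March 2018 is a Thursday, so the first Sunday is March 4.
1 September 2018 is a Saturday, so Sundays fall on 2, 9, 16, 23, 30; the last is September 30.
March 8, 2018 falls between 4 March and 30 September, so daylight saving is in effect and Yalur Republic is at UTC−06:00.
08:30 Yalur Republic + 6h = 14:30 UTC.
1 October 2017 is a Sunday, so the first Sunday is October 1 and the second is October 8.
1 April 2018 is a Sunday, so the first Monday is April 2 and the third is April 16.
At the standard offset (UTC+00:30), 14:30 UTC + 0h30m = 15:00 Kesium Isles standard time.
The standard-time date in Kesium Isles, March 8, 2018, lies within the daylight-saving period (8 October 2017 – 16 April 2018), so Kesium Isles is on daylight time, UTC+01:30.
14:30 UTC + 1h30m = 16:00 Kesium Isles.

16:00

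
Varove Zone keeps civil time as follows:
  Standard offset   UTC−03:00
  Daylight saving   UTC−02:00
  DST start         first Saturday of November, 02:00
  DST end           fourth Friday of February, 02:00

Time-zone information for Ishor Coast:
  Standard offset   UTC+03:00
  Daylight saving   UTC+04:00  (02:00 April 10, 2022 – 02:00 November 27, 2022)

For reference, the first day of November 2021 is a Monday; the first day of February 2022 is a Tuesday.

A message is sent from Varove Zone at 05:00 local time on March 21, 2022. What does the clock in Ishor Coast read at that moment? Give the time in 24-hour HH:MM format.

11:00

1 November 2021 is a Monday, so the first Saturday is November 6.
1 February 2022 is a Tuesday, so the first Friday is February 4 and the fourth is February 25.
March 21, 2022 does not fall between 6 November 2021 and 25 February 2022, so daylight saving is not in effect and Varove Zone is at UTC−03:00.
05:00 Varove Zone + 3h = 08:00 UTC.
At the standard offset (UTC+03:00), 08:00 UTC + 3h = 11:00 Ishor Coast standard time.
The standard-time date in Ishor Coast, March 21, 2022, is outside the daylight-saving period (10 April – 27 November), so Ishor Coast is on standard time, UTC+03:00.
08:00 UTC + 3h = 11:00 Ishor Coast.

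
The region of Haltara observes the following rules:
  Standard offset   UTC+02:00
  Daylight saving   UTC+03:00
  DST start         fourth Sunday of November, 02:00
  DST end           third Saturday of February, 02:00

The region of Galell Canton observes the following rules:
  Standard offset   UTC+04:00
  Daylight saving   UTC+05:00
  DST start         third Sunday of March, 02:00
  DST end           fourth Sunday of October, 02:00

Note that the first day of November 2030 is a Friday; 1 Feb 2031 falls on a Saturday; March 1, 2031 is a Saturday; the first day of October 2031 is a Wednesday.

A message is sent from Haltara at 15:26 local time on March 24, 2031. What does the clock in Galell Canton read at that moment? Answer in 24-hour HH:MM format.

1 November 2030 is a Friday, so the first Sunday is November 3 and the fourth is November 24.
1 February 2031 is a Saturday, so the first Saturday is February 1 and the third is February 15.
Daylight saving runs 24 November 2030 – 15 February 2031; March 24, 2031 is outside that window, so Haltara is on standard time at UTC+02:00.
15:26 Haltara − 2h = 13:26 UTC.
1 March 2031 is a Saturday, so the first Sunday is March 2 and the third is March 16.
1 October 2031 is a Wednesday, so the first Sunday is October 5 and the fourth is October 26.
At the standard offset (UTC+04:00), 13:26 UTC + 4h = 17:26 Galell Canton standard time.
The standard-time date in Galell Canton, March 24, 2031, falls between 16 March and 26 October, so daylight saving is in effect and Galell Canton is at UTC+05:00.
13:26 UTC + 5h = 18:26 Galell Canton.

18:26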